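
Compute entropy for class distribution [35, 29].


Probabilities: [35/64, 29/64] ≈ [0.5469, 0.4531]
H = -((35/64)·log₂(35/64) + (29/64)·log₂(29/64))
  = 0.9937 bits

0.9937 bits


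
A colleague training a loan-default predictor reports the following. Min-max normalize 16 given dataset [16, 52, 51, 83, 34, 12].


min=12, max=83
(16-12)/(83-12) = 4/71 = 0.0563

0.0563


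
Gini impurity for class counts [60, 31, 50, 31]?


Probabilities: [60/172, 31/172, 50/172, 31/172] ≈ [0.3488, 0.1802, 0.2907, 0.1802]
Σpᵢ² = (3600 + 961 + 2500 + 961)/172² = 8022/29584
Gini = 1 - Σpᵢ² = 1 - 8022/29584 = 0.7288

0.7288


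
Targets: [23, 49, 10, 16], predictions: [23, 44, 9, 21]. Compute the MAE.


Absolute errors: |23-23|=0, |49-44|=5, |10-9|=1, |16-21|=5
Sum = 11
MAE = 11/4 = 11/4

11/4


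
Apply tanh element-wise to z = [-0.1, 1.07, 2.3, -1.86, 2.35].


tanh(-0.1) = -0.0997
tanh(1.07) = 0.7895
tanh(2.3) = 0.9801
tanh(-1.86) = -0.9527
tanh(2.35) = 0.982
result = [-0.0997, 0.7895, 0.9801, -0.9527, 0.982]

[-0.0997, 0.7895, 0.9801, -0.9527, 0.982]


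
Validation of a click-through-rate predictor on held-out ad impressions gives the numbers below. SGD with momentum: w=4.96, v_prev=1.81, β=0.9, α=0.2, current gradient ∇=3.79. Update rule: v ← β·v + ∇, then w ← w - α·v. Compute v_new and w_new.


v_new = 0.9·1.81 + 3.79 = 1.629 + 3.79 = 5.419
w_new = 4.96 - 0.2·5.419 = 4.96 - 1.0838 = 3.8762

v_new=5.419, w_new=3.8762


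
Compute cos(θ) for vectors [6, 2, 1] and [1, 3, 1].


A·B = 6·1 + 2·3 + 1·1 = 13
‖A‖ = √41 = 6.4031, ‖B‖ = √11 = 3.3166
cos = 13/(√41·√11) = 13/√451 = 0.6121

0.6121


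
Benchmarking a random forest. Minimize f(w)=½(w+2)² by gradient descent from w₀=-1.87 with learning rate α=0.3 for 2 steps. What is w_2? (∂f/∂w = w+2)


step 1: grad = -1.87+2 = 0.13; w = -1.87 - 0.3·(0.13) = -1.909
step 2: grad = -1.909+2 = 0.091; w = -1.909 - 0.3·(0.091) = -1.9363

-1.9363


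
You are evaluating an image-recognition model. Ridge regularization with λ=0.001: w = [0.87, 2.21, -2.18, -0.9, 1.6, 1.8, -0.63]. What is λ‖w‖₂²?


‖w‖₂² = (0.87)² + (2.21)² + (-2.18)² + (-0.9)² + (1.6)² + (1.8)² + (-0.63)²
     = 0.7569 + 4.8841 + 4.7524 + 0.81 + 2.56 + 3.24 + 0.3969
     = 17.4003
λ·‖w‖₂² = 0.001·17.4003 = 0.0174

0.0174


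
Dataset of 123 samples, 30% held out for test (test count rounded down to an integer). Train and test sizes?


Test = ⌊123·30/100⌋ = 36
Train = 123 - 36 = 87

Train: 87, Test: 36


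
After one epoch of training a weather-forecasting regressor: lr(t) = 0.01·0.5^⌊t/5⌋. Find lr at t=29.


n_drops = ⌊29/5⌋ = 5
lr = 0.01·0.5^5 = 0.01·0.03125 = 0.0003125

0.0003125


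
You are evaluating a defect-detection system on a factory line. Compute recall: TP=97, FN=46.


Recall = TP/(TP+FN)
= 97/(97+46)
= 97/143 = 67.83%

67.83%


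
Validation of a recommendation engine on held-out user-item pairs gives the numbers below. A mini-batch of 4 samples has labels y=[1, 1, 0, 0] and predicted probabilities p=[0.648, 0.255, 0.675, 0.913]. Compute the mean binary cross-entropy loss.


L[0] = -ln(0.648) = 0.4339
L[1] = -ln(0.255) = 1.3665
L[2] = -ln(1-0.675) = -ln(0.325) = 1.1239
L[3] = -ln(1-0.913) = -ln(0.087) = 2.4418
mean = (0.4339 + 1.3665 + 1.1239 + 2.4418)/4 = 1.3415

1.3415


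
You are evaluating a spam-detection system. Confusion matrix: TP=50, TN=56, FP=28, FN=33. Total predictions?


Total = TP + TN + FP + FN
= 50 + 56 + 28 + 33
= 167
(Predicted positive: 78, predicted negative: 89)

167


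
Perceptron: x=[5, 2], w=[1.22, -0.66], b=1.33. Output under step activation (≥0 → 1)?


z = (5)·(1.22) + (2)·(-0.66) + 1.33
  = 6.11
step(z) = 1 (z≥0)

1


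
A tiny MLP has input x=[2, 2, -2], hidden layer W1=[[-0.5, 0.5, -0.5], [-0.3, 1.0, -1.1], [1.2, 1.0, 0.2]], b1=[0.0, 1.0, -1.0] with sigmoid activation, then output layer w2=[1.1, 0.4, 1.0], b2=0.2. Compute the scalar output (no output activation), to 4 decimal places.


z1[0] = (-0.5)·(2) + (0.5)·(2) + (-0.5)·(-2) + 0.0 = 1.0
z1[1] = (-0.3)·(2) + (1.0)·(2) + (-1.1)·(-2) + 1.0 = 4.6
z1[2] = (1.2)·(2) + (1.0)·(2) + (0.2)·(-2) - 1.0 = 3.0
h = sigmoid(z1) = [0.7311, 0.99, 0.9526]
output = (1.1)·(0.7311) + (0.4)·(0.99) + (1.0)·(0.9526) + 0.2 = 2.3528

2.3528


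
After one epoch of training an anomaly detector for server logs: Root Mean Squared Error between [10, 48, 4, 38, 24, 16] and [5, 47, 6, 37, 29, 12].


MSE = 72/6 = 12
RMSE = √(72/6) = 3.4641

3.4641


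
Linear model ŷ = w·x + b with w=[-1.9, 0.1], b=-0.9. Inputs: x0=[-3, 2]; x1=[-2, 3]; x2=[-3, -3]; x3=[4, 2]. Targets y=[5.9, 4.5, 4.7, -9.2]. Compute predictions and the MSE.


ŷ0 = (-1.9)·(-3) + (0.1)·(2) - 0.9 = 5.0
ŷ1 = (-1.9)·(-2) + (0.1)·(3) - 0.9 = 3.2
ŷ2 = (-1.9)·(-3) + (0.1)·(-3) - 0.9 = 4.5
ŷ3 = (-1.9)·(4) + (0.1)·(2) - 0.9 = -8.3
errors² = [0.81, 1.69, 0.04, 0.81]
MSE = 3.3500/4 = 0.8375

0.8375


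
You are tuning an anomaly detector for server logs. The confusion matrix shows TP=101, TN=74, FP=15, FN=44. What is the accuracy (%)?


Accuracy = (TP+TN)/(TP+TN+FP+FN)
= (101+74)/(234)
= 175/234 = 74.79%

74.79%


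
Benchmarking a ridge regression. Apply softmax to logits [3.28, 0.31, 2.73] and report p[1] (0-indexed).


Exponentials: e^3.28=26.5758, e^0.31=1.3634, e^2.73=15.3329
Sum = 43.2721
Softmax = [0.6142, 0.0315, 0.3543]
p[1] = 1.3634/43.2721 = 0.0315

0.0315


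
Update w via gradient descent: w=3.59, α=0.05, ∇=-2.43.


w_new = w - α·∇
= 3.59 - 0.05·-2.43
= 3.59 + 0.1215
= 3.7115

3.7115


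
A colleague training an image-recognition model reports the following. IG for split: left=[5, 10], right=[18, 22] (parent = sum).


Parent = [23, 32], H_parent = 0.9806
H_left = 0.9183 (n=15), H_right = 0.9928 (n=40)
H_children = (15/55)·0.9183 + (40/55)·0.9928 = 0.9725
IG = 0.9806 - 0.9725 = 0.0081

0.0081


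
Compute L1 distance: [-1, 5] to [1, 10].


d = |-1-1| + |5-10|
  = 2 + 5
  = 7

7


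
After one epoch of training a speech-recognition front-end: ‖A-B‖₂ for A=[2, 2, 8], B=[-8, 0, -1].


d = √((2+ 8)² + (2-0)² + (8+ 1)²)
  = √(100 + 4 + 81)
  = √185 = 13.6015

13.6015


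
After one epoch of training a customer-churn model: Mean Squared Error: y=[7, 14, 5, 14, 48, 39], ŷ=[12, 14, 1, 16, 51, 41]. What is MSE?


Squared errors: (7-12)²=25, (14-14)²=0, (5-1)²=16, (14-16)²=4, (48-51)²=9, (39-41)²=4
Sum = 58
MSE = 58/6 = 29/3

29/3


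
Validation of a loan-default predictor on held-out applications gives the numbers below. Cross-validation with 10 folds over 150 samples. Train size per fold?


Fold size = 150/10 = 15
Training per fold = 150 - 15 = 135

135


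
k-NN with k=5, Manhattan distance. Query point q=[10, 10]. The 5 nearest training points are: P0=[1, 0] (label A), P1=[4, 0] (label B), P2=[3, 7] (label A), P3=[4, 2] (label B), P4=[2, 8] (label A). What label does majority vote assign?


d(q,P0) = 19  (label A)
d(q,P1) = 16  (label B)
d(q,P2) = 10  (label A)
d(q,P3) = 14  (label B)
d(q,P4) = 10  (label A)
Votes: A=3, B=2
Majority → A

A


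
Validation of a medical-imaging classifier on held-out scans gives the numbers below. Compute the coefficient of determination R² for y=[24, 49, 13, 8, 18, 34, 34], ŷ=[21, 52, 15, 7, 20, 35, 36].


ȳ = 25.7143
SS_res = Σ(y-ŷ)² = 32
SS_tot = Σ(y-ȳ)² = 1217.43
R² = 1 - SS_res/SS_tot = 1 - 0.0263 = 0.9737

0.9737


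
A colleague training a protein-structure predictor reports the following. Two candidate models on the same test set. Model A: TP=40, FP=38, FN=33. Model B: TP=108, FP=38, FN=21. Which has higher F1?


Model A: P=40/78=0.5128, R=40/73=0.5479, F1=2PR/(P+R)=2TP/(2TP+FP+FN)=80/151=0.5298
Model B: P=108/146=0.7397, R=108/129=0.8372, F1=2PR/(P+R)=2TP/(2TP+FP+FN)=216/275=0.7855
0.5298 < 0.7855 → Model B

Model B


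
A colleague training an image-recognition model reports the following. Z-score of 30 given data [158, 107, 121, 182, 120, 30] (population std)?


μ = 119.6667, σ = 47.5348
z = (30 - 119.6667)/47.5348 = -1.8863

-1.8863


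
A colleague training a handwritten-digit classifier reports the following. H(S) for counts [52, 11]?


Probabilities: [52/63, 11/63] ≈ [0.8254, 0.1746]
H = -((52/63)·log₂(52/63) + (11/63)·log₂(11/63))
  = 0.6681 bits

0.6681 bits


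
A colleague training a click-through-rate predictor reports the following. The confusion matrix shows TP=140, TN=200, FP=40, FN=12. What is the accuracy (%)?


Accuracy = (TP+TN)/(TP+TN+FP+FN)
= (140+200)/(392)
= 340/392 = 86.73%

86.73%


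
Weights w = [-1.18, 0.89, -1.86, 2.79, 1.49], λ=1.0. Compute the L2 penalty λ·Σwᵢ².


‖w‖₂² = (-1.18)² + (0.89)² + (-1.86)² + (2.79)² + (1.49)²
     = 1.3924 + 0.7921 + 3.4596 + 7.7841 + 2.2201
     = 15.6483
λ·‖w‖₂² = 1.0·15.6483 = 15.6483

15.6483


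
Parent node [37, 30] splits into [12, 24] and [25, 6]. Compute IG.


Parent = [37, 30], H_parent = 0.9921
H_left = 0.9183 (n=36), H_right = 0.7088 (n=31)
H_children = (36/67)·0.9183 + (31/67)·0.7088 = 0.8214
IG = 0.9921 - 0.8214 = 0.1707

0.1707


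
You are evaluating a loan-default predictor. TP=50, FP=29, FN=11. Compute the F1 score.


Precision = 50/79 = 0.6329
Recall = 50/61 = 0.8197
F1 = 2·P·R/(P+R) = 2·TP/(2·TP+FP+FN) = 100/(100+29+11) = 100/140 = 0.7143

0.7143


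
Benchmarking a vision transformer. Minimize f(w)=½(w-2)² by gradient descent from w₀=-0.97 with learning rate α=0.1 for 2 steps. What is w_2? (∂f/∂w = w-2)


step 1: grad = -0.97-2 = -2.97; w = -0.97 - 0.1·(-2.97) = -0.673
step 2: grad = -0.673-2 = -2.673; w = -0.673 - 0.1·(-2.673) = -0.4057

-0.4057


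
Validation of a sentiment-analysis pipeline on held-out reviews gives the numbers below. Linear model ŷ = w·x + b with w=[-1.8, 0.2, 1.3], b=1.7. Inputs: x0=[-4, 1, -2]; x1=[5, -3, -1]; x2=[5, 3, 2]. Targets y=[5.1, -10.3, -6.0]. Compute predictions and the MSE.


ŷ0 = (-1.8)·(-4) + (0.2)·(1) + (1.3)·(-2) + 1.7 = 6.5
ŷ1 = (-1.8)·(5) + (0.2)·(-3) + (1.3)·(-1) + 1.7 = -9.2
ŷ2 = (-1.8)·(5) + (0.2)·(3) + (1.3)·(2) + 1.7 = -4.1
errors² = [1.96, 1.21, 3.61]
MSE = 6.7800/3 = 2.26

2.26


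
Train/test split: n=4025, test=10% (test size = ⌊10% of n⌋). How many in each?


Test = ⌊4025·10/100⌋ = 402
Train = 4025 - 402 = 3623

Train: 3623, Test: 402


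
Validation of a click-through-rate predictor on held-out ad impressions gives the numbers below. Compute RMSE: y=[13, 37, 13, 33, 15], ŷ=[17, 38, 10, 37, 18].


MSE = 51/5 = 10.2
RMSE = √(51/5) = 3.1937

3.1937


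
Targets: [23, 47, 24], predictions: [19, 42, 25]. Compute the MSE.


Squared errors: (23-19)²=16, (47-42)²=25, (24-25)²=1
Sum = 42
MSE = 42/3 = 14

14


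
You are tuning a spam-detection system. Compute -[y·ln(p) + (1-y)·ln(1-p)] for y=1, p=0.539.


BCE = -[y·ln(p) + (1-y)·ln(1-p)]
= -1·ln(0.539) - 0
= -ln(0.539) = 0.618

0.618


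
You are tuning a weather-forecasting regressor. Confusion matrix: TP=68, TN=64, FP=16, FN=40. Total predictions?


Total = TP + TN + FP + FN
= 68 + 64 + 16 + 40
= 188
(Predicted positive: 84, predicted negative: 104)

188


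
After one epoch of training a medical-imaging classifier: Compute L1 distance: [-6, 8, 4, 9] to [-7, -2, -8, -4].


d = |-6+ 7| + |8+ 2| + |4+ 8| + |9+ 4|
  = 1 + 10 + 12 + 13
  = 36

36


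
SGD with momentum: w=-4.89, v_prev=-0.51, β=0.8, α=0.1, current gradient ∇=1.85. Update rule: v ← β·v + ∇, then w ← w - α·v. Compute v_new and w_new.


v_new = 0.8·-0.51 + 1.85 = -0.408 + 1.85 = 1.442
w_new = -4.89 - 0.1·1.442 = -4.89 - 0.1442 = -5.0342

v_new=1.442, w_new=-5.0342


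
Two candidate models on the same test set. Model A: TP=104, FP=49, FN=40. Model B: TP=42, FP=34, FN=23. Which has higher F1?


Model A: P=104/153=0.6797, R=104/144=0.7222, F1=2PR/(P+R)=2TP/(2TP+FP+FN)=208/297=0.7003
Model B: P=42/76=0.5526, R=42/65=0.6462, F1=2PR/(P+R)=2TP/(2TP+FP+FN)=84/141=0.5957
0.7003 > 0.5957 → Model A

Model A


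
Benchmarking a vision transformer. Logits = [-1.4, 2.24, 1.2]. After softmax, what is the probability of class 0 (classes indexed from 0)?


Exponentials: e^-1.4=0.2466, e^2.24=9.3933, e^1.2=3.3201
Sum = 12.96
Softmax = [0.019, 0.7248, 0.2562]
p[0] = 0.2466/12.96 = 0.019

0.019


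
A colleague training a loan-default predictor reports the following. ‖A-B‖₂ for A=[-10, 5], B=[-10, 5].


d = √((-10+ 10)² + (5-5)²)
  = √(0 + 0)
  = √0 = 0.0

0.0


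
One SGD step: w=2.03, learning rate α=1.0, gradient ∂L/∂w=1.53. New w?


w_new = w - α·∇
= 2.03 - 1.0·1.53
= 2.03 - 1.53
= 0.5

0.5


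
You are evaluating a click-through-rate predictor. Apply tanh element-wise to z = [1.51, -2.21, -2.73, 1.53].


tanh(1.51) = 0.9069
tanh(-2.21) = -0.9762
tanh(-2.73) = -0.9915
tanh(1.53) = 0.9104
result = [0.9069, -0.9762, -0.9915, 0.9104]

[0.9069, -0.9762, -0.9915, 0.9104]


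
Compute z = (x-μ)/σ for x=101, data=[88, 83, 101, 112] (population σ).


μ = 96, σ = 11.3358
z = (101 - 96)/11.3358 = 0.4411

0.4411


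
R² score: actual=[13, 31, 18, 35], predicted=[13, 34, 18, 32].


ȳ = 24.25
SS_res = Σ(y-ŷ)² = 18
SS_tot = Σ(y-ȳ)² = 326.75
R² = 1 - SS_res/SS_tot = 1 - 0.0551 = 0.9449

0.9449


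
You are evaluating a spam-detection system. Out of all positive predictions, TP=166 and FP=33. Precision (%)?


Precision = TP/(TP+FP)
= 166/(166+33)
= 166/199 = 83.42%

83.42%


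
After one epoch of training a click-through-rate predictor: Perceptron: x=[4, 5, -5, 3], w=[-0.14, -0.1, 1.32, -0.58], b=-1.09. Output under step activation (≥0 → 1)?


z = (4)·(-0.14) + (5)·(-0.1) + (-5)·(1.32) + (3)·(-0.58) - 1.09
  = -10.49
step(z) = 0 (z<0)

0


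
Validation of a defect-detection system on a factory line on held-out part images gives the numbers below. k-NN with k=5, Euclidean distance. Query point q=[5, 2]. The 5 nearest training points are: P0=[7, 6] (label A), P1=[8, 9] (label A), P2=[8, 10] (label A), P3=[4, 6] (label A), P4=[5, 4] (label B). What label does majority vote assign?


d(q,P0) = 4.4721  (label A)
d(q,P1) = 7.6158  (label A)
d(q,P2) = 8.544  (label A)
d(q,P3) = 4.1231  (label A)
d(q,P4) = 2.0  (label B)
Votes: A=4, B=1
Majority → A

A


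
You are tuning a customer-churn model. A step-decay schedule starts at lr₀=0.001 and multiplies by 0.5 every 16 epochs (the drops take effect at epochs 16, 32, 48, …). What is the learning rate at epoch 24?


n_drops = ⌊24/16⌋ = 1
lr = 0.001·0.5^1 = 0.001·0.5 = 0.0005

0.0005


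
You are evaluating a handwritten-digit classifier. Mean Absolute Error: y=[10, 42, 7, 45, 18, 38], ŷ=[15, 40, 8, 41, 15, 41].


Absolute errors: |10-15|=5, |42-40|=2, |7-8|=1, |45-41|=4, |18-15|=3, |38-41|=3
Sum = 18
MAE = 18/6 = 3

3


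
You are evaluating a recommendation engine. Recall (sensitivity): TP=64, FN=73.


Recall = TP/(TP+FN)
= 64/(64+73)
= 64/137 = 46.72%

46.72%


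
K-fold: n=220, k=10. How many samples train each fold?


Fold size = 220/10 = 22
Training per fold = 220 - 22 = 198

198


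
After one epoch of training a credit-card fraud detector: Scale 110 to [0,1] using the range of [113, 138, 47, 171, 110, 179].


min=47, max=179
(110-47)/(179-47) = 63/132 = 0.4773

0.4773


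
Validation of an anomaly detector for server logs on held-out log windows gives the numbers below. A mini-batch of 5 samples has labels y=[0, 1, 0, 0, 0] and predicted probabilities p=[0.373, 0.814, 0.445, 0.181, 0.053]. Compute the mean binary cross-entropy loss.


L[0] = -ln(1-0.373) = -ln(0.627) = 0.4668
L[1] = -ln(0.814) = 0.2058
L[2] = -ln(1-0.445) = -ln(0.555) = 0.5888
L[3] = -ln(1-0.181) = -ln(0.819) = 0.1997
L[4] = -ln(1-0.053) = -ln(0.947) = 0.0545
mean = (0.4668 + 0.2058 + 0.5888 + 0.1997 + 0.0545)/5 = 0.3031

0.3031


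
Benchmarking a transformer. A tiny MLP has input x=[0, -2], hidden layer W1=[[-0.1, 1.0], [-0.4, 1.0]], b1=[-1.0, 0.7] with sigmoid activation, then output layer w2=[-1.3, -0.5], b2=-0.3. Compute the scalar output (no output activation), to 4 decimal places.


z1[0] = (-0.1)·(0) + (1.0)·(-2) - 1.0 = -3.0
z1[1] = (-0.4)·(0) + (1.0)·(-2) + 0.7 = -1.3
h = sigmoid(z1) = [0.0474, 0.2142]
output = (-1.3)·(0.0474) + (-0.5)·(0.2142) - 0.3 = -0.4687

-0.4687


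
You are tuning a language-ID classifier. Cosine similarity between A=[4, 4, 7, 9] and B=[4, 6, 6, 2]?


A·B = 4·4 + 4·6 + 7·6 + 9·2 = 100
‖A‖ = √162 = 12.7279, ‖B‖ = √92 = 9.5917
cos = 100/(√162·√92) = 100/√14904 = 0.8191

0.8191


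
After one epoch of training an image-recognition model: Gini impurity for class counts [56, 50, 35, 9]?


Probabilities: [56/150, 50/150, 35/150, 9/150] ≈ [0.3733, 0.3333, 0.2333, 0.06]
Σpᵢ² = (3136 + 2500 + 1225 + 81)/150² = 6942/22500
Gini = 1 - Σpᵢ² = 1 - 6942/22500 = 0.6915

0.6915


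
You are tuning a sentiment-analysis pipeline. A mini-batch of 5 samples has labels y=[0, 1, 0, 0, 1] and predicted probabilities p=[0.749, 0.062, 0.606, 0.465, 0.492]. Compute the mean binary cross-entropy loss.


L[0] = -ln(1-0.749) = -ln(0.251) = 1.3823
L[1] = -ln(0.062) = 2.7806
L[2] = -ln(1-0.606) = -ln(0.394) = 0.9314
L[3] = -ln(1-0.465) = -ln(0.535) = 0.6255
L[4] = -ln(0.492) = 0.7093
mean = (1.3823 + 2.7806 + 0.9314 + 0.6255 + 0.7093)/5 = 1.2858

1.2858


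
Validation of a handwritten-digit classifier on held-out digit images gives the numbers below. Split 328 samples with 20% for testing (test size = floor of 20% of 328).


Test = ⌊328·20/100⌋ = 65
Train = 328 - 65 = 263

Train: 263, Test: 65


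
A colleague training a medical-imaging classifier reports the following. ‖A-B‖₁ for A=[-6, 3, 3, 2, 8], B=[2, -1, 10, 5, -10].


d = |-6-2| + |3+ 1| + |3-10| + |2-5| + |8+ 10|
  = 8 + 4 + 7 + 3 + 18
  = 40

40


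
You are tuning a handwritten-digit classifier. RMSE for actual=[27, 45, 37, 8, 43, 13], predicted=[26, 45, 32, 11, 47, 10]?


MSE = 60/6 = 10
RMSE = √(60/6) = 3.1623

3.1623


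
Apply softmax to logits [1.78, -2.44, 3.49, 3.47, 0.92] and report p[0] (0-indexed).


Exponentials: e^1.78=5.9299, e^-2.44=0.0872, e^3.49=32.7859, e^3.47=32.1367, e^0.92=2.5093
Sum = 73.449
Softmax = [0.0807, 0.0012, 0.4464, 0.4375, 0.0342]
p[0] = 5.9299/73.449 = 0.0807

0.0807


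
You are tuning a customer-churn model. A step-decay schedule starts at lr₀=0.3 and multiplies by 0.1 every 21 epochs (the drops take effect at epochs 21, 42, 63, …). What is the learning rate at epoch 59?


n_drops = ⌊59/21⌋ = 2
lr = 0.3·0.1^2 = 0.3·0.01 = 0.003

0.003


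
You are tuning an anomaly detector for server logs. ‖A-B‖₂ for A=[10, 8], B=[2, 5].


d = √((10-2)² + (8-5)²)
  = √(64 + 9)
  = √73 = 8.544

8.544


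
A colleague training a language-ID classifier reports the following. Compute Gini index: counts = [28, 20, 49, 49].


Probabilities: [28/146, 20/146, 49/146, 49/146] ≈ [0.1918, 0.137, 0.3356, 0.3356]
Σpᵢ² = (784 + 400 + 2401 + 2401)/146² = 5986/21316
Gini = 1 - Σpᵢ² = 1 - 5986/21316 = 0.7192

0.7192


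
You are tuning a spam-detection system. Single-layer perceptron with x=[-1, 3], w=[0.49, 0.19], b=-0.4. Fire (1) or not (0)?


z = (-1)·(0.49) + (3)·(0.19) - 0.4
  = -0.32
step(z) = 0 (z<0)

0


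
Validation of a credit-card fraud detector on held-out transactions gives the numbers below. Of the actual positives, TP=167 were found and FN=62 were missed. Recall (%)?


Recall = TP/(TP+FN)
= 167/(167+62)
= 167/229 = 72.93%

72.93%


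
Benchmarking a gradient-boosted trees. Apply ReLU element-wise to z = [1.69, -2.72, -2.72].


ReLU(1.69) = max(0, 1.69) = 1.69
ReLU(-2.72) = max(0, -2.72) = 0.0
ReLU(-2.72) = max(0, -2.72) = 0.0
result = [1.69, 0.0, 0.0]

[1.69, 0.0, 0.0]


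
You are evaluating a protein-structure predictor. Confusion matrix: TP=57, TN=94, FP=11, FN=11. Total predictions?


Total = TP + TN + FP + FN
= 57 + 94 + 11 + 11
= 173
(Predicted positive: 68, predicted negative: 105)

173


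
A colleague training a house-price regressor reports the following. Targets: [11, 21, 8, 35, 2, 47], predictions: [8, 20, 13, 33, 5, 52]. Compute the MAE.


Absolute errors: |11-8|=3, |21-20|=1, |8-13|=5, |35-33|=2, |2-5|=3, |47-52|=5
Sum = 19
MAE = 19/6 = 19/6

19/6


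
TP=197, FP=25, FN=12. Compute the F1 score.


Precision = 197/222 = 0.8874
Recall = 197/209 = 0.9426
F1 = 2·P·R/(P+R) = 2·TP/(2·TP+FP+FN) = 394/(394+25+12) = 394/431 = 0.9142

0.9142


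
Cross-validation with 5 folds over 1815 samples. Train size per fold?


Fold size = 1815/5 = 363
Training per fold = 1815 - 363 = 1452

1452


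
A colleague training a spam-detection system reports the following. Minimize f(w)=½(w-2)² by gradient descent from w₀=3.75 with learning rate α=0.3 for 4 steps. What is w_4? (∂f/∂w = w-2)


step 1: grad = 3.75-2 = 1.75; w = 3.75 - 0.3·(1.75) = 3.225
step 2: grad = 3.225-2 = 1.225; w = 3.225 - 0.3·(1.225) = 2.8575
step 3: grad = 2.8575-2 = 0.8575; w = 2.8575 - 0.3·(0.8575) = 2.60025
step 4: grad = 2.60025-2 = 0.60025; w = 2.60025 - 0.3·(0.60025) = 2.420175

2.420175


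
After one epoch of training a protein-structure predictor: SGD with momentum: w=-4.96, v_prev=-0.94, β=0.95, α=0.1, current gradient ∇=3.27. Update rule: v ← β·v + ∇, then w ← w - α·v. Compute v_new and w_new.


v_new = 0.95·-0.94 + 3.27 = -0.893 + 3.27 = 2.377
w_new = -4.96 - 0.1·2.377 = -4.96 - 0.2377 = -5.1977

v_new=2.377, w_new=-5.1977


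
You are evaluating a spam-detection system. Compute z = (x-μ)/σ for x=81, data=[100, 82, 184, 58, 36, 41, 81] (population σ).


μ = 83.1429, σ = 46.4341
z = (81 - 83.1429)/46.4341 = -0.0461

-0.0461


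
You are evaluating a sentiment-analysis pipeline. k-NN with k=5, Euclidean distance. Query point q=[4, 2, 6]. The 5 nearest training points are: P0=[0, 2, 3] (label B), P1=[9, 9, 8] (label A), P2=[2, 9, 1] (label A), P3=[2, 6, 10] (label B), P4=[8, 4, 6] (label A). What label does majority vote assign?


d(q,P0) = 5.0  (label B)
d(q,P1) = 8.8318  (label A)
d(q,P2) = 8.8318  (label A)
d(q,P3) = 6.0  (label B)
d(q,P4) = 4.4721  (label A)
Votes: A=3, B=2
Majority → A

A


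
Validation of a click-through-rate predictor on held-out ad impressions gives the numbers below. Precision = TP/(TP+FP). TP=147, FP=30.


Precision = TP/(TP+FP)
= 147/(147+30)
= 147/177 = 83.05%

83.05%


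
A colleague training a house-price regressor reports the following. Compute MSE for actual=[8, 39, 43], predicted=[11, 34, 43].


Squared errors: (8-11)²=9, (39-34)²=25, (43-43)²=0
Sum = 34
MSE = 34/3 = 34/3

34/3


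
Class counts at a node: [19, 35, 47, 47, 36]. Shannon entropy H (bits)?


Probabilities: [19/184, 35/184, 47/184, 47/184, 36/184] ≈ [0.1033, 0.1902, 0.2554, 0.2554, 0.1957]
H = -((19/184)·log₂(19/184) + (35/184)·log₂(35/184) + (47/184)·log₂(47/184) + (47/184)·log₂(47/184) + (36/184)·log₂(36/184))
  = 2.2601 bits

2.2601 bits


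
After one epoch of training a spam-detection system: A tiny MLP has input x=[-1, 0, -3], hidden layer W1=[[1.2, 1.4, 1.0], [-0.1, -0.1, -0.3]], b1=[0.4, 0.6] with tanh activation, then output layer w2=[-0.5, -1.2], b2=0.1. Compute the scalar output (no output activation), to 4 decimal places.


z1[0] = (1.2)·(-1) + (1.4)·(0) + (1.0)·(-3) + 0.4 = -3.8
z1[1] = (-0.1)·(-1) + (-0.1)·(0) + (-0.3)·(-3) + 0.6 = 1.6
h = tanh(z1) = [-0.999, 0.9217]
output = (-0.5)·(-0.999) + (-1.2)·(0.9217) + 0.1 = -0.5065

-0.5065


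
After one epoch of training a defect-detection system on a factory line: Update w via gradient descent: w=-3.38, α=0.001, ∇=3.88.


w_new = w - α·∇
= -3.38 - 0.001·3.88
= -3.38 - 0.00388
= -3.38388

-3.38388


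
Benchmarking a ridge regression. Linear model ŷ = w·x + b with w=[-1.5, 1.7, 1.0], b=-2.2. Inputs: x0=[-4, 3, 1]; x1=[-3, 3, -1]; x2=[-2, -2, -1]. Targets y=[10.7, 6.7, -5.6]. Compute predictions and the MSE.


ŷ0 = (-1.5)·(-4) + (1.7)·(3) + (1.0)·(1) - 2.2 = 9.9
ŷ1 = (-1.5)·(-3) + (1.7)·(3) + (1.0)·(-1) - 2.2 = 6.4
ŷ2 = (-1.5)·(-2) + (1.7)·(-2) + (1.0)·(-1) - 2.2 = -3.6
errors² = [0.64, 0.09, 4.0]
MSE = 4.7300/3 = 1.5767

1.5767


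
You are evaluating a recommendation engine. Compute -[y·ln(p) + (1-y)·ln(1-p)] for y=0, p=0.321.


BCE = -[y·ln(p) + (1-y)·ln(1-p)]
= -0 - 1·ln(1-0.321)
= -ln(0.679) = 0.3871

0.3871


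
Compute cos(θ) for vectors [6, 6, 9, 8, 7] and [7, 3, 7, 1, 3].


A·B = 6·7 + 6·3 + 9·7 + 8·1 + 7·3 = 152
‖A‖ = √266 = 16.3095, ‖B‖ = √117 = 10.8167
cos = 152/(√266·√117) = 152/√31122 = 0.8616

0.8616


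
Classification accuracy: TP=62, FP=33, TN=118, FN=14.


Accuracy = (TP+TN)/(TP+TN+FP+FN)
= (62+118)/(227)
= 180/227 = 79.3%

79.3%


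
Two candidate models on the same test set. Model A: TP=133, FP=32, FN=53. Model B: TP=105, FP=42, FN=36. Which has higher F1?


Model A: P=133/165=0.8061, R=133/186=0.7151, F1=2PR/(P+R)=2TP/(2TP+FP+FN)=266/351=0.7578
Model B: P=105/147=0.7143, R=105/141=0.7447, F1=2PR/(P+R)=2TP/(2TP+FP+FN)=210/288=0.7292
0.7578 > 0.7292 → Model A

Model A


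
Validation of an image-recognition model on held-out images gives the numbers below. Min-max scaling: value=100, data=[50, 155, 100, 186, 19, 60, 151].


min=19, max=186
(100-19)/(186-19) = 81/167 = 0.485

0.485


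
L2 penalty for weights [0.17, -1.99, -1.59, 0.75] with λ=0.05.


‖w‖₂² = (0.17)² + (-1.99)² + (-1.59)² + (0.75)²
     = 0.0289 + 3.9601 + 2.5281 + 0.5625
     = 7.0796
λ·‖w‖₂² = 0.05·7.0796 = 0.35398

0.35398


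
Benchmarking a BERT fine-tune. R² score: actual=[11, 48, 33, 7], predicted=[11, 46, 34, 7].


ȳ = 24.75
SS_res = Σ(y-ŷ)² = 5
SS_tot = Σ(y-ȳ)² = 1112.75
R² = 1 - SS_res/SS_tot = 1 - 0.0045 = 0.9955

0.9955


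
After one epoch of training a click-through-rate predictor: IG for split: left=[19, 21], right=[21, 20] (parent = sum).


Parent = [40, 41], H_parent = 0.9999
H_left = 0.9982 (n=40), H_right = 0.9996 (n=41)
H_children = (40/81)·0.9982 + (41/81)·0.9996 = 0.9989
IG = 0.9999 - 0.9989 = 0.001

0.001


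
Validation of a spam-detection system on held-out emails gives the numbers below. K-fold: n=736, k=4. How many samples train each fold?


Fold size = 736/4 = 184
Training per fold = 736 - 184 = 552

552


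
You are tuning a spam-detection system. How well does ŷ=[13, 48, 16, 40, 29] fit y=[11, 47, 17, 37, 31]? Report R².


ȳ = 28.6
SS_res = Σ(y-ŷ)² = 19
SS_tot = Σ(y-ȳ)² = 859.2
R² = 1 - SS_res/SS_tot = 1 - 0.0221 = 0.9779

0.9779


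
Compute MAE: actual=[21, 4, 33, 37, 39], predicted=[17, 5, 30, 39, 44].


Absolute errors: |21-17|=4, |4-5|=1, |33-30|=3, |37-39|=2, |39-44|=5
Sum = 15
MAE = 15/5 = 3

3


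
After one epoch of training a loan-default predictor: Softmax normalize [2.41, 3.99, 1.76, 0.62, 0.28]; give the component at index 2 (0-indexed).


Exponentials: e^2.41=11.134, e^3.99=54.0549, e^1.76=5.8124, e^0.62=1.8589, e^0.28=1.3231
Sum = 74.1833
Softmax = [0.1501, 0.7287, 0.0784, 0.0251, 0.0178]
p[2] = 5.8124/74.1833 = 0.0784

0.0784


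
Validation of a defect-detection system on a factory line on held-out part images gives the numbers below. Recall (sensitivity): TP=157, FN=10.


Recall = TP/(TP+FN)
= 157/(157+10)
= 157/167 = 94.01%

94.01%


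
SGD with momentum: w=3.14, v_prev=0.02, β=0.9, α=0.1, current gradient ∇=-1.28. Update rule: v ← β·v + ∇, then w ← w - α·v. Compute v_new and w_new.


v_new = 0.9·0.02 - 1.28 = 0.018 - 1.28 = -1.262
w_new = 3.14 - 0.1·-1.262 = 3.14 + 0.1262 = 3.2662

v_new=-1.262, w_new=3.2662


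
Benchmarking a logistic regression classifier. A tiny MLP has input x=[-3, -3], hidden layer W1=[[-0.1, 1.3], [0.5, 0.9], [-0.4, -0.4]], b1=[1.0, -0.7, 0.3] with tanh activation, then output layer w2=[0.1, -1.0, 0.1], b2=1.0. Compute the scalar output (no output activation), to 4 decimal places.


z1[0] = (-0.1)·(-3) + (1.3)·(-3) + 1.0 = -2.6
z1[1] = (0.5)·(-3) + (0.9)·(-3) - 0.7 = -4.9
z1[2] = (-0.4)·(-3) + (-0.4)·(-3) + 0.3 = 2.7
h = tanh(z1) = [-0.989, -0.9999, 0.991]
output = (0.1)·(-0.989) + (-1.0)·(-0.9999) + (0.1)·(0.991) + 1.0 = 2.0001

2.0001


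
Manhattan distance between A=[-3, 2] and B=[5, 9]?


d = |-3-5| + |2-9|
  = 8 + 7
  = 15

15


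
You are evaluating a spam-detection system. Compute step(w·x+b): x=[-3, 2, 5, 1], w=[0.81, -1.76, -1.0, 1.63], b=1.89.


z = (-3)·(0.81) + (2)·(-1.76) + (5)·(-1.0) + (1)·(1.63) + 1.89
  = -7.43
step(z) = 0 (z<0)

0


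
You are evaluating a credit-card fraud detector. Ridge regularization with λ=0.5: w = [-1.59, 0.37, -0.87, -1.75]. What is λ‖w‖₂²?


‖w‖₂² = (-1.59)² + (0.37)² + (-0.87)² + (-1.75)²
     = 2.5281 + 0.1369 + 0.7569 + 3.0625
     = 6.4844
λ·‖w‖₂² = 0.5·6.4844 = 3.2422

3.2422


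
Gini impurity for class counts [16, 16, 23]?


Probabilities: [16/55, 16/55, 23/55] ≈ [0.2909, 0.2909, 0.4182]
Σpᵢ² = (256 + 256 + 529)/55² = 1041/3025
Gini = 1 - Σpᵢ² = 1 - 1041/3025 = 0.6559

0.6559


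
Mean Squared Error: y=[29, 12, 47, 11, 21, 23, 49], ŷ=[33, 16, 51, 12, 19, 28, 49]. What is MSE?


Squared errors: (29-33)²=16, (12-16)²=16, (47-51)²=16, (11-12)²=1, (21-19)²=4, (23-28)²=25, (49-49)²=0
Sum = 78
MSE = 78/7 = 78/7

78/7


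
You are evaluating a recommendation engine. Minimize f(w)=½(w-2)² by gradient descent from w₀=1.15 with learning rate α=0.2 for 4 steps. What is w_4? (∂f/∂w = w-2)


step 1: grad = 1.15-2 = -0.85; w = 1.15 - 0.2·(-0.85) = 1.32
step 2: grad = 1.32-2 = -0.68; w = 1.32 - 0.2·(-0.68) = 1.456
step 3: grad = 1.456-2 = -0.544; w = 1.456 - 0.2·(-0.544) = 1.5648
step 4: grad = 1.5648-2 = -0.4352; w = 1.5648 - 0.2·(-0.4352) = 1.65184

1.65184


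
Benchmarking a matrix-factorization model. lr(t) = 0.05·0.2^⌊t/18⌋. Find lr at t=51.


n_drops = ⌊51/18⌋ = 2
lr = 0.05·0.2^2 = 0.05·0.04 = 0.002

0.002


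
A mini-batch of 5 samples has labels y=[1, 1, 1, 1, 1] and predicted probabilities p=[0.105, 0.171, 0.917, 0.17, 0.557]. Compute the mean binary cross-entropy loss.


L[0] = -ln(0.105) = 2.2538
L[1] = -ln(0.171) = 1.7661
L[2] = -ln(0.917) = 0.0866
L[3] = -ln(0.17) = 1.772
L[4] = -ln(0.557) = 0.5852
mean = (2.2538 + 1.7661 + 0.0866 + 1.772 + 0.5852)/5 = 1.2927

1.2927


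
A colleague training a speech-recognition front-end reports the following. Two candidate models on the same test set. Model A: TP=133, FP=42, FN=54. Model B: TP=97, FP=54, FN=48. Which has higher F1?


Model A: P=133/175=0.76, R=133/187=0.7112, F1=2PR/(P+R)=2TP/(2TP+FP+FN)=266/362=0.7348
Model B: P=97/151=0.6424, R=97/145=0.669, F1=2PR/(P+R)=2TP/(2TP+FP+FN)=194/296=0.6554
0.7348 > 0.6554 → Model A

Model A


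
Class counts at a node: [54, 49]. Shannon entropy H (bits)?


Probabilities: [54/103, 49/103] ≈ [0.5243, 0.4757]
H = -((54/103)·log₂(54/103) + (49/103)·log₂(49/103))
  = 0.9983 bits

0.9983 bits


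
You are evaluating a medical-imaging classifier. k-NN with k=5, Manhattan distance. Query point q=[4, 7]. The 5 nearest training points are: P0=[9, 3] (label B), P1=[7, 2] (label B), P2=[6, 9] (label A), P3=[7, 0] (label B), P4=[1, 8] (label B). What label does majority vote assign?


d(q,P0) = 9  (label B)
d(q,P1) = 8  (label B)
d(q,P2) = 4  (label A)
d(q,P3) = 10  (label B)
d(q,P4) = 4  (label B)
Votes: A=1, B=4
Majority → B

B


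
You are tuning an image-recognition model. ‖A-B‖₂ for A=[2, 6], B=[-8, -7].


d = √((2+ 8)² + (6+ 7)²)
  = √(100 + 169)
  = √269 = 16.4012

16.4012


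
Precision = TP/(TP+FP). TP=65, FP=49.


Precision = TP/(TP+FP)
= 65/(65+49)
= 65/114 = 57.02%

57.02%


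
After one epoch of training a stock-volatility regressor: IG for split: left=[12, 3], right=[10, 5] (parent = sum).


Parent = [22, 8], H_parent = 0.8366
H_left = 0.7219 (n=15), H_right = 0.9183 (n=15)
H_children = (15/30)·0.7219 + (15/30)·0.9183 = 0.8201
IG = 0.8366 - 0.8201 = 0.0165

0.0165


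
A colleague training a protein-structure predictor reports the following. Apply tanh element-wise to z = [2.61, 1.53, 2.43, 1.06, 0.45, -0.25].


tanh(2.61) = 0.9892
tanh(1.53) = 0.9104
tanh(2.43) = 0.9846
tanh(1.06) = 0.7857
tanh(0.45) = 0.4219
tanh(-0.25) = -0.2449
result = [0.9892, 0.9104, 0.9846, 0.7857, 0.4219, -0.2449]

[0.9892, 0.9104, 0.9846, 0.7857, 0.4219, -0.2449]


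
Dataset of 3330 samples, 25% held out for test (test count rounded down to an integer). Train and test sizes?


Test = ⌊3330·25/100⌋ = 832
Train = 3330 - 832 = 2498

Train: 2498, Test: 832


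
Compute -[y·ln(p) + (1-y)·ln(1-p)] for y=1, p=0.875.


BCE = -[y·ln(p) + (1-y)·ln(1-p)]
= -1·ln(0.875) - 0
= -ln(0.875) = 0.1335

0.1335


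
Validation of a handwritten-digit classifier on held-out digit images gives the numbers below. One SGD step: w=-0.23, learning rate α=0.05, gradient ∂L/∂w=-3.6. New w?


w_new = w - α·∇
= -0.23 - 0.05·-3.6
= -0.23 + 0.18
= -0.05

-0.05


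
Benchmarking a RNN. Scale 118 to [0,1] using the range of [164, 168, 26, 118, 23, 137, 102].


min=23, max=168
(118-23)/(168-23) = 95/145 = 0.6552

0.6552


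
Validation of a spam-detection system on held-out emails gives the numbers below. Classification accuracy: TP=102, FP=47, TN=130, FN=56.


Accuracy = (TP+TN)/(TP+TN+FP+FN)
= (102+130)/(335)
= 232/335 = 69.25%

69.25%


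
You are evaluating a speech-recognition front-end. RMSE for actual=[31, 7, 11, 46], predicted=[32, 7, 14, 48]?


MSE = 14/4 = 3.5
RMSE = √(14/4) = 1.8708

1.8708


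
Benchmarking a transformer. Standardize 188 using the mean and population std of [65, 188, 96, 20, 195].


μ = 112.8, σ = 68.6889
z = (188 - 112.8)/68.6889 = 1.0948

1.0948


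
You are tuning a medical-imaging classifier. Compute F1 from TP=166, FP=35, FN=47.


Precision = 166/201 = 0.8259
Recall = 166/213 = 0.7793
F1 = 2·P·R/(P+R) = 2·TP/(2·TP+FP+FN) = 332/(332+35+47) = 332/414 = 0.8019

0.8019


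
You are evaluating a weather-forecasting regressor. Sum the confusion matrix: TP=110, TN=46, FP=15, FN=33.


Total = TP + TN + FP + FN
= 110 + 46 + 15 + 33
= 204
(Predicted positive: 125, predicted negative: 79)

204


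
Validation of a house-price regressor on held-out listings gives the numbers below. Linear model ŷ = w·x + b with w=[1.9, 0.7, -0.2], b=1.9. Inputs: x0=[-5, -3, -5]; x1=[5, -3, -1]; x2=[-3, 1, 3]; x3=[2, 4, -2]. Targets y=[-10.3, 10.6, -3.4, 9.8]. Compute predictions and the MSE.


ŷ0 = (1.9)·(-5) + (0.7)·(-3) + (-0.2)·(-5) + 1.9 = -8.7
ŷ1 = (1.9)·(5) + (0.7)·(-3) + (-0.2)·(-1) + 1.9 = 9.5
ŷ2 = (1.9)·(-3) + (0.7)·(1) + (-0.2)·(3) + 1.9 = -3.7
ŷ3 = (1.9)·(2) + (0.7)·(4) + (-0.2)·(-2) + 1.9 = 8.9
errors² = [2.56, 1.21, 0.09, 0.81]
MSE = 4.6700/4 = 1.1675

1.1675


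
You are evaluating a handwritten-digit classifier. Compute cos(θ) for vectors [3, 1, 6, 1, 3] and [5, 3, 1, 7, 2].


A·B = 3·5 + 1·3 + 6·1 + 1·7 + 3·2 = 37
‖A‖ = √56 = 7.4833, ‖B‖ = √88 = 9.3808
cos = 37/(√56·√88) = 37/√4928 = 0.5271

0.5271


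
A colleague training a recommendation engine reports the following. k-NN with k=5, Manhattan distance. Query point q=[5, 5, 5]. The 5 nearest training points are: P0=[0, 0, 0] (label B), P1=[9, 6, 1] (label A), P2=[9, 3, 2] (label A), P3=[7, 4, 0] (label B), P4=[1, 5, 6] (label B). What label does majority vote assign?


d(q,P0) = 15  (label B)
d(q,P1) = 9  (label A)
d(q,P2) = 9  (label A)
d(q,P3) = 8  (label B)
d(q,P4) = 5  (label B)
Votes: A=2, B=3
Majority → B

B


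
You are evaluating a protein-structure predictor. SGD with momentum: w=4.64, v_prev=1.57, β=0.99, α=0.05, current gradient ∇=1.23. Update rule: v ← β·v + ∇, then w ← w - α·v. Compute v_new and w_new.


v_new = 0.99·1.57 + 1.23 = 1.5543 + 1.23 = 2.7843
w_new = 4.64 - 0.05·2.7843 = 4.64 - 0.139215 = 4.500785

v_new=2.7843, w_new=4.500785


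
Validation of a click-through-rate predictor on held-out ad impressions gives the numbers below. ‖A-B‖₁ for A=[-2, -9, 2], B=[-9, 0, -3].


d = |-2+ 9| + |-9-0| + |2+ 3|
  = 7 + 9 + 5
  = 21

21


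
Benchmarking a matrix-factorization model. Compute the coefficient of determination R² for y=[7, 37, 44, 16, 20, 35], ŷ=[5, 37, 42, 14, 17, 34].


ȳ = 26.5
SS_res = Σ(y-ŷ)² = 22
SS_tot = Σ(y-ȳ)² = 1021.5
R² = 1 - SS_res/SS_tot = 1 - 0.0215 = 0.9785

0.9785


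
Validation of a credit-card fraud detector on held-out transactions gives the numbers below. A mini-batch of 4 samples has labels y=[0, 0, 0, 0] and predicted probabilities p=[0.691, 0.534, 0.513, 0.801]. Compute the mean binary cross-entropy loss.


L[0] = -ln(1-0.691) = -ln(0.309) = 1.1744
L[1] = -ln(1-0.534) = -ln(0.466) = 0.7636
L[2] = -ln(1-0.513) = -ln(0.487) = 0.7195
L[3] = -ln(1-0.801) = -ln(0.199) = 1.6145
mean = (1.1744 + 0.7636 + 0.7195 + 1.6145)/4 = 1.068

1.068


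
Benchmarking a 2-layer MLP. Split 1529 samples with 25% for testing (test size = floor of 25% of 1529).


Test = ⌊1529·25/100⌋ = 382
Train = 1529 - 382 = 1147

Train: 1147, Test: 382


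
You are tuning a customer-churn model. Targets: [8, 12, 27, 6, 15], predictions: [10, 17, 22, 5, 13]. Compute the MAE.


Absolute errors: |8-10|=2, |12-17|=5, |27-22|=5, |6-5|=1, |15-13|=2
Sum = 15
MAE = 15/5 = 3

3


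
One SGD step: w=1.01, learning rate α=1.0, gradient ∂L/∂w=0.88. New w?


w_new = w - α·∇
= 1.01 - 1.0·0.88
= 1.01 - 0.88
= 0.13

0.13


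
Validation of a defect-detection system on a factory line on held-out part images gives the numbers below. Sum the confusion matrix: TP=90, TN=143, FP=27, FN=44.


Total = TP + TN + FP + FN
= 90 + 143 + 27 + 44
= 304
(Predicted positive: 117, predicted negative: 187)

304


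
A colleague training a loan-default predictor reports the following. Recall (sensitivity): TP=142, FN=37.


Recall = TP/(TP+FN)
= 142/(142+37)
= 142/179 = 79.33%

79.33%


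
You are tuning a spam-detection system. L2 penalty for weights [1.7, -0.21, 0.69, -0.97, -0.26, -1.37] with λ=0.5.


‖w‖₂² = (1.7)² + (-0.21)² + (0.69)² + (-0.97)² + (-0.26)² + (-1.37)²
     = 2.89 + 0.0441 + 0.4761 + 0.9409 + 0.0676 + 1.8769
     = 6.2956
λ·‖w‖₂² = 0.5·6.2956 = 3.1478

3.1478


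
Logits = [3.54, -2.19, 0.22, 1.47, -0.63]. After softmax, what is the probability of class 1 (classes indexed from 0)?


Exponentials: e^3.54=34.4669, e^-2.19=0.1119, e^0.22=1.2461, e^1.47=4.3492, e^-0.63=0.5326
Sum = 40.7067
Softmax = [0.8467, 0.0027, 0.0306, 0.1068, 0.0131]
p[1] = 0.1119/40.7067 = 0.0027

0.0027


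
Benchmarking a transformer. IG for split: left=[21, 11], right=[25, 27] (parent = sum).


Parent = [46, 38], H_parent = 0.9934
H_left = 0.9284 (n=32), H_right = 0.9989 (n=52)
H_children = (32/84)·0.9284 + (52/84)·0.9989 = 0.972
IG = 0.9934 - 0.972 = 0.0214

0.0214


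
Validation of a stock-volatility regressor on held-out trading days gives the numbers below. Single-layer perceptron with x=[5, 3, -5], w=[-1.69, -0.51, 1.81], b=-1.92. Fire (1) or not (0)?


z = (5)·(-1.69) + (3)·(-0.51) + (-5)·(1.81) - 1.92
  = -20.95
step(z) = 0 (z<0)

0


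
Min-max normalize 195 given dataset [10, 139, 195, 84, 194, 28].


min=10, max=195
(195-10)/(195-10) = 185/185 = 1.0

1.0


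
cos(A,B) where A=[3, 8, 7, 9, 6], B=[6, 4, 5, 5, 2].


A·B = 3·6 + 8·4 + 7·5 + 9·5 + 6·2 = 142
‖A‖ = √239 = 15.4596, ‖B‖ = √106 = 10.2956
cos = 142/(√239·√106) = 142/√25334 = 0.8921

0.8921


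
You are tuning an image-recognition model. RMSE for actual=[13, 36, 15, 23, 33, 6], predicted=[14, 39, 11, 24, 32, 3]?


MSE = 37/6 = 6.1667
RMSE = √(37/6) = 2.4833

2.4833
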